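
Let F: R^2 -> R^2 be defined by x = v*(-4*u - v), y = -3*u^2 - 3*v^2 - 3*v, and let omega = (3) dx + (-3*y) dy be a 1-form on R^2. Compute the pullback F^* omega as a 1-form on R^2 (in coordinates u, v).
F^* omega = (-54*u^3 - 54*u*v^2 - 54*u*v - 12*v) du + (-54*u^2*v - 27*u^2 - 12*u - 54*v^3 - 81*v^2 - 33*v) dv

Using F^*(f dg) = (f ∘ F) d(g ∘ F), substitute each coordinate x_i by F_i(u, v) in f_i, and replace dx_i by d F_i = (∂F_i/∂u) du + (∂F_i/∂v) dv.
  For the x component: f_1(F) = 3; d F_1 = (-4*v) du + (-4*u - 2*v) dv
  For the y component: f_2(F) = 9*u^2 + 9*v^2 + 9*v; d F_2 = (-6*u) du + (-6*v - 3) dv
Combining and collecting du, dv coefficients:
  coeff of du: -54*u^3 - 54*u*v^2 - 54*u*v - 12*v
  coeff of dv: -54*u^2*v - 27*u^2 - 12*u - 54*v^3 - 81*v^2 - 33*v
F^* omega = (-54*u^3 - 54*u*v^2 - 54*u*v - 12*v) du + (-54*u^2*v - 27*u^2 - 12*u - 54*v^3 - 81*v^2 - 33*v) dv.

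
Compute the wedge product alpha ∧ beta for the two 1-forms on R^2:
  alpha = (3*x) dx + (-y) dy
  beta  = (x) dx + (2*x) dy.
alpha ∧ beta = (x*(6*x + y)) dx ∧ dy

Distribute the wedge, using dx_i ∧ dx_j = -dx_j ∧ dx_i and dx_i ∧ dx_i = 0. For each pair (i, j) with i < j, the coefficient of dx_i ∧ dx_j in alpha ∧ beta is (alpha_i * beta_j - alpha_j * beta_i). Collecting: alpha ∧ beta = (x*(6*x + y)) dx ∧ dy.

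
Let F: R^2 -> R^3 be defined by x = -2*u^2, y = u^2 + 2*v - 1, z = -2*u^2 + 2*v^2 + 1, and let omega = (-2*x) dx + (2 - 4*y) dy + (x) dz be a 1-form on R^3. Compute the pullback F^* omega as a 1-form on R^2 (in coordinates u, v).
F^* omega = (4*u*(-4*u^2 - 4*v + 3)) du + (-8*u^2*v - 8*u^2 - 16*v + 12) dv

Using F^*(f dg) = (f ∘ F) d(g ∘ F), substitute each coordinate x_i by F_i(u, v) in f_i, and replace dx_i by d F_i = (∂F_i/∂u) du + (∂F_i/∂v) dv.
  For the x component: f_1(F) = 4*u^2; d F_1 = (-4*u) du + (0) dv
  For the y component: f_2(F) = -4*u^2 - 8*v + 6; d F_2 = (2*u) du + (2) dv
  For the z component: f_3(F) = -2*u^2; d F_3 = (-4*u) du + (4*v) dv
Combining and collecting du, dv coefficients:
  coeff of du: 4*u*(-4*u^2 - 4*v + 3)
  coeff of dv: -8*u^2*v - 8*u^2 - 16*v + 12
F^* omega = (4*u*(-4*u^2 - 4*v + 3)) du + (-8*u^2*v - 8*u^2 - 16*v + 12) dv.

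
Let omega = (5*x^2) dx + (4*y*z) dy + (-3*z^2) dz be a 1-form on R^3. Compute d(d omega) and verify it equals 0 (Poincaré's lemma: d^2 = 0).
d(d omega) = 0

Step 1: d omega = sum_{i<j} (∂f_j/∂x_i - ∂f_i/∂x_j) dx_i ∧ dx_j:
  coeff of dx ∧ dy: 0
  coeff of dx ∧ dz: 0
  coeff of dy ∧ dz: -4*y
Step 2: Apply d again to each 2-form coefficient. The only possible 3-form in R^3 is dx ∧ dy ∧ dz, with coefficient
  ∂(coeff of dy∧dz)/∂x - ∂(coeff of dx∧dz)/∂y + ∂(coeff of dx∧dy)/∂z
  = ∂/∂x (-4*y) - ∂/∂y (0) + ∂/∂z (0).
Each of these terms simplifies to sums of mixed partials that cancel in pairs. The result is 0 (by equality of mixed partials for smooth functions — Schwarz / Clairaut).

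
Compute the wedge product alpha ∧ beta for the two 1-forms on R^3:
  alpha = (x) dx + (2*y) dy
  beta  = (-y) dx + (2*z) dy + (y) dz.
alpha ∧ beta = (2*x*z + 2*y^2) dx ∧ dy + (x*y) dx ∧ dz + (2*y^2) dy ∧ dz

Distribute the wedge, using dx_i ∧ dx_j = -dx_j ∧ dx_i and dx_i ∧ dx_i = 0. For each pair (i, j) with i < j, the coefficient of dx_i ∧ dx_j in alpha ∧ beta is (alpha_i * beta_j - alpha_j * beta_i). Collecting: alpha ∧ beta = (2*x*z + 2*y^2) dx ∧ dy + (x*y) dx ∧ dz + (2*y^2) dy ∧ dz.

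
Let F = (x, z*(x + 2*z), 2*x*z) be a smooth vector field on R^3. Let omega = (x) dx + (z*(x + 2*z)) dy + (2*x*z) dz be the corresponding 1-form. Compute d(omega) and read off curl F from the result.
d(omega) = (-x - 4*z) dy ∧ dz + (-2*z) dz ∧ dx + (z) dx ∧ dy; curl F = (-x - 4*z, -2*z, z)

d omega = sum_{i<j} (∂f_j/∂x_i - ∂f_i/∂x_j) dx_i ∧ dx_j. Under the identification (dy ∧ dz, dz ∧ dx, dx ∧ dy) ↔ (e_x, e_y, e_z), the coefficients are exactly the components of curl F. Compute:
  ∂R/∂y - ∂Q/∂z = (0) - (x + 4*z) = -x - 4*z
  ∂P/∂z - ∂R/∂x = (0) - (2*z) = -2*z
  ∂Q/∂x - ∂P/∂y = (z) - (0) = z.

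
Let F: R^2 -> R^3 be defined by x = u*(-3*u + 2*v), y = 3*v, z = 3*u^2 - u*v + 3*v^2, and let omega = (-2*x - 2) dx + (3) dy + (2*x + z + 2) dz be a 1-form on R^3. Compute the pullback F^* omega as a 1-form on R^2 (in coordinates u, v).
F^* omega = (-54*u^3 + 57*u^2*v + 7*u*v^2 + 24*u - 3*v^3 - 6*v) du + (15*u^3 - 29*u^2*v + 15*u*v^2 - 6*u + 18*v^3 + 12*v + 9) dv

Using F^*(f dg) = (f ∘ F) d(g ∘ F), substitute each coordinate x_i by F_i(u, v) in f_i, and replace dx_i by d F_i = (∂F_i/∂u) du + (∂F_i/∂v) dv.
  For the x component: f_1(F) = 6*u^2 - 4*u*v - 2; d F_1 = (-6*u + 2*v) du + (2*u) dv
  For the y component: f_2(F) = 3; d F_2 = (0) du + (3) dv
  For the z component: f_3(F) = -3*u^2 + 3*u*v + 3*v^2 + 2; d F_3 = (6*u - v) du + (-u + 6*v) dv
Combining and collecting du, dv coefficients:
  coeff of du: -54*u^3 + 57*u^2*v + 7*u*v^2 + 24*u - 3*v^3 - 6*v
  coeff of dv: 15*u^3 - 29*u^2*v + 15*u*v^2 - 6*u + 18*v^3 + 12*v + 9
F^* omega = (-54*u^3 + 57*u^2*v + 7*u*v^2 + 24*u - 3*v^3 - 6*v) du + (15*u^3 - 29*u^2*v + 15*u*v^2 - 6*u + 18*v^3 + 12*v + 9) dv.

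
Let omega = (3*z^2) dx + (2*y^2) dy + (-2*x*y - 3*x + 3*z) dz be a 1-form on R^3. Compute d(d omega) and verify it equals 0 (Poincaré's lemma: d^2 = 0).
d(d omega) = 0

Step 1: d omega = sum_{i<j} (∂f_j/∂x_i - ∂f_i/∂x_j) dx_i ∧ dx_j:
  coeff of dx ∧ dy: 0
  coeff of dx ∧ dz: -2*y - 6*z - 3
  coeff of dy ∧ dz: -2*x
Step 2: Apply d again to each 2-form coefficient. The only possible 3-form in R^3 is dx ∧ dy ∧ dz, with coefficient
  ∂(coeff of dy∧dz)/∂x - ∂(coeff of dx∧dz)/∂y + ∂(coeff of dx∧dy)/∂z
  = ∂/∂x (-2*x) - ∂/∂y (-2*y - 6*z - 3) + ∂/∂z (0).
Each of these terms simplifies to sums of mixed partials that cancel in pairs. The result is 0 (by equality of mixed partials for smooth functions — Schwarz / Clairaut).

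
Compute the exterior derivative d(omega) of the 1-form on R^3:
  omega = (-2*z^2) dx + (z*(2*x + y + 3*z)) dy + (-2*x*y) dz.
d(omega) = (2*z) dx ∧ dy + (-2*y + 4*z) dx ∧ dz + (-4*x - y - 6*z) dy ∧ dz

For a 1-form omega = sum_i f_i dx_i, the exterior derivative is
  d(omega) = sum_{i < j} (∂f_j/∂x_i - ∂f_i/∂x_j) dx_i ∧ dx_j.
  coefficient of dx ∧ dy: ∂f_2/∂x - ∂f_1/∂y = ∂(z*(2*x + y + 3*z))/∂x - ∂(-2*z^2)/∂y = 2*z
  coefficient of dx ∧ dz: ∂f_3/∂x - ∂f_1/∂z = ∂(-2*x*y)/∂x - ∂(-2*z^2)/∂z = -2*y + 4*z
  coefficient of dy ∧ dz: ∂f_3/∂y - ∂f_2/∂z = ∂(-2*x*y)/∂y - ∂(z*(2*x + y + 3*z))/∂z = -4*x - y - 6*z
Assembling: d(omega) = (2*z) dx ∧ dy + (-2*y + 4*z) dx ∧ dz + (-4*x - y - 6*z) dy ∧ dz.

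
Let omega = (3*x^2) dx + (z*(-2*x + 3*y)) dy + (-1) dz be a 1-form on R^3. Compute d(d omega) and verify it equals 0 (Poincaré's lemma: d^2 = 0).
d(d omega) = 0

Step 1: d omega = sum_{i<j} (∂f_j/∂x_i - ∂f_i/∂x_j) dx_i ∧ dx_j:
  coeff of dx ∧ dy: -2*z
  coeff of dx ∧ dz: 0
  coeff of dy ∧ dz: 2*x - 3*y
Step 2: Apply d again to each 2-form coefficient. The only possible 3-form in R^3 is dx ∧ dy ∧ dz, with coefficient
  ∂(coeff of dy∧dz)/∂x - ∂(coeff of dx∧dz)/∂y + ∂(coeff of dx∧dy)/∂z
  = ∂/∂x (2*x - 3*y) - ∂/∂y (0) + ∂/∂z (-2*z).
Each of these terms simplifies to sums of mixed partials that cancel in pairs. The result is 0 (by equality of mixed partials for smooth functions — Schwarz / Clairaut).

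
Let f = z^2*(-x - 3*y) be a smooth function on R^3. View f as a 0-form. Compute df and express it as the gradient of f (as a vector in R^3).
df = (-z^2) dx + (-3*z^2) dy + (2*z*(-x - 3*y)) dz; grad f = (-z^2, -3*z^2, 2*z*(-x - 3*y))

For a 0-form f, d f = (∂f/∂x) dx + (∂f/∂y) dy + (∂f/∂z) dz. The components of the vector representation are exactly the entries of grad f in Cartesian coordinates:
  ∂f/∂x = -z^2
  ∂f/∂y = -3*z^2
  ∂f/∂z = 2*z*(-x - 3*y).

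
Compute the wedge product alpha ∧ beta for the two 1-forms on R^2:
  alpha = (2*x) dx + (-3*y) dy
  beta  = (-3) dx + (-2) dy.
alpha ∧ beta = (-4*x - 9*y) dx ∧ dy

Distribute the wedge, using dx_i ∧ dx_j = -dx_j ∧ dx_i and dx_i ∧ dx_i = 0. For each pair (i, j) with i < j, the coefficient of dx_i ∧ dx_j in alpha ∧ beta is (alpha_i * beta_j - alpha_j * beta_i). Collecting: alpha ∧ beta = (-4*x - 9*y) dx ∧ dy.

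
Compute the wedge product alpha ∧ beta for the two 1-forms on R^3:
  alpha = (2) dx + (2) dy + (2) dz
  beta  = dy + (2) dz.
alpha ∧ beta = (2) dx ∧ dy + (4) dx ∧ dz + (2) dy ∧ dz

Distribute the wedge, using dx_i ∧ dx_j = -dx_j ∧ dx_i and dx_i ∧ dx_i = 0. For each pair (i, j) with i < j, the coefficient of dx_i ∧ dx_j in alpha ∧ beta is (alpha_i * beta_j - alpha_j * beta_i). Collecting: alpha ∧ beta = (2) dx ∧ dy + (4) dx ∧ dz + (2) dy ∧ dz.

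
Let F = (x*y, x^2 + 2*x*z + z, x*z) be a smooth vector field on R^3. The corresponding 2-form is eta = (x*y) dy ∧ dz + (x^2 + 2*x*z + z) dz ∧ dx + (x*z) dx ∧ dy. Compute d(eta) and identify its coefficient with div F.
d(eta) = (x + y) dx ∧ dy ∧ dz; div F = x + y

For a 2-form in R^3 of the form above, applying d gives a 3-form with coefficient ∂P/∂x + ∂Q/∂y + ∂R/∂z:
  ∂P/∂x = y
  ∂Q/∂y = 0
  ∂R/∂z = x
Sum = x + y, which is exactly div F.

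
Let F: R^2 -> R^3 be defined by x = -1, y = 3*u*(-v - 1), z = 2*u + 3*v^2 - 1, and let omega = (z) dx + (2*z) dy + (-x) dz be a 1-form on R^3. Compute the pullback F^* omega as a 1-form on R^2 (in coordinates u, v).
F^* omega = (-12*u*v - 12*u - 18*v^3 - 18*v^2 + 6*v + 8) du + (-12*u^2 - 18*u*v^2 + 6*u + 6*v) dv

Using F^*(f dg) = (f ∘ F) d(g ∘ F), substitute each coordinate x_i by F_i(u, v) in f_i, and replace dx_i by d F_i = (∂F_i/∂u) du + (∂F_i/∂v) dv.
  For the x component: f_1(F) = 2*u + 3*v^2 - 1; d F_1 = (0) du + (0) dv
  For the y component: f_2(F) = 4*u + 6*v^2 - 2; d F_2 = (-3*v - 3) du + (-3*u) dv
  For the z component: f_3(F) = 1; d F_3 = (2) du + (6*v) dv
Combining and collecting du, dv coefficients:
  coeff of du: -12*u*v - 12*u - 18*v^3 - 18*v^2 + 6*v + 8
  coeff of dv: -12*u^2 - 18*u*v^2 + 6*u + 6*v
F^* omega = (-12*u*v - 12*u - 18*v^3 - 18*v^2 + 6*v + 8) du + (-12*u^2 - 18*u*v^2 + 6*u + 6*v) dv.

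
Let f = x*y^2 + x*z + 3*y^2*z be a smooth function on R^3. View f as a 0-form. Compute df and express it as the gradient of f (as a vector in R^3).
df = (y^2 + z) dx + (2*y*(x + 3*z)) dy + (x + 3*y^2) dz; grad f = (y^2 + z, 2*y*(x + 3*z), x + 3*y^2)

For a 0-form f, d f = (∂f/∂x) dx + (∂f/∂y) dy + (∂f/∂z) dz. The components of the vector representation are exactly the entries of grad f in Cartesian coordinates:
  ∂f/∂x = y^2 + z
  ∂f/∂y = 2*y*(x + 3*z)
  ∂f/∂z = x + 3*y^2.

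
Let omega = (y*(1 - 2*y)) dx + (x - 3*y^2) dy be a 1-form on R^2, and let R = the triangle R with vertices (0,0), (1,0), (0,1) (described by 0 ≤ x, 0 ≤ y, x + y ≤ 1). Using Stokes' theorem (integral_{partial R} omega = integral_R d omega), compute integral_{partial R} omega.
integral_(partial R) omega = 2/3

Stokes: integral_partial_R omega = integral_R d omega with d omega = (∂Q/∂x - ∂P/∂y) dx ∧ dy.
  ∂Q/∂x = 1
  ∂P/∂y = 1 - 4*y
  integrand = ∂Q/∂x - ∂P/∂y = 4*y.
Integrating over R: integral_0^1 integral_0^{1-x} (4*y) dy dx = 2/3.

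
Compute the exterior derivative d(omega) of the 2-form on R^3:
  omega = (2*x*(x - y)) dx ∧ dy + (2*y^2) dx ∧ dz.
d(omega) = (-4*y) dx ∧ dy ∧ dz

For a 2-form omega = sum_{i<j} g_{ij} dx_i ∧ dx_j, the exterior derivative is
  d(omega) = sum_{i<j} d(g_{ij}) ∧ dx_i ∧ dx_j = sum_{i<j, k} (∂g_{ij}/∂x_k) dx_k ∧ dx_i ∧ dx_j.
Expand each term, using dx_k ∧ dx_i ∧ dx_j = sgn(permutation) dx_{(a)} ∧ dx_{(b)} ∧ dx_{(c)} with (a < b < c) sorted:
  d(2*y^2) includes (∂/∂y)(2*y^2) dy = (4*y) dy, which multiplied by dx ∧ dz gives (-4*y) dx ∧ dy ∧ dz
Collecting like 3-forms: d(omega) = (-4*y) dx ∧ dy ∧ dz.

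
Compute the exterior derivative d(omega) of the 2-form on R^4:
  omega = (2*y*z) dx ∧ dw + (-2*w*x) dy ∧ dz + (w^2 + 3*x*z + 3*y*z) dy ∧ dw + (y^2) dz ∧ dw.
d(omega) = (z) dx ∧ dy ∧ dw + (-2*y) dx ∧ dz ∧ dw + (-2*w) dx ∧ dy ∧ dz + (-5*x - y) dy ∧ dz ∧ dw

For a 2-form omega = sum_{i<j} g_{ij} dx_i ∧ dx_j, the exterior derivative is
  d(omega) = sum_{i<j} d(g_{ij}) ∧ dx_i ∧ dx_j = sum_{i<j, k} (∂g_{ij}/∂x_k) dx_k ∧ dx_i ∧ dx_j.
Expand each term, using dx_k ∧ dx_i ∧ dx_j = sgn(permutation) dx_{(a)} ∧ dx_{(b)} ∧ dx_{(c)} with (a < b < c) sorted:
  d(2*y*z) includes (∂/∂y)(2*y*z) dy = (2*z) dy, which multiplied by dx ∧ dw gives (-2*z) dx ∧ dy ∧ dw
  d(2*y*z) includes (∂/∂z)(2*y*z) dz = (2*y) dz, which multiplied by dx ∧ dw gives (-2*y) dx ∧ dz ∧ dw
  d(-2*w*x) includes (∂/∂x)(-2*w*x) dx = (-2*w) dx, which multiplied by dy ∧ dz gives (-2*w) dx ∧ dy ∧ dz
  d(-2*w*x) includes (∂/∂w)(-2*w*x) dw = (-2*x) dw, which multiplied by dy ∧ dz gives (-2*x) dy ∧ dz ∧ dw
  d(w^2 + 3*x*z + 3*y*z) includes (∂/∂x)(w^2 + 3*x*z + 3*y*z) dx = (3*z) dx, which multiplied by dy ∧ dw gives (3*z) dx ∧ dy ∧ dw
  d(w^2 + 3*x*z + 3*y*z) includes (∂/∂z)(w^2 + 3*x*z + 3*y*z) dz = (3*x + 3*y) dz, which multiplied by dy ∧ dw gives (-3*x - 3*y) dy ∧ dz ∧ dw
  d(y^2) includes (∂/∂y)(y^2) dy = (2*y) dy, which multiplied by dz ∧ dw gives (2*y) dy ∧ dz ∧ dw
Collecting like 3-forms: d(omega) = (z) dx ∧ dy ∧ dw + (-2*y) dx ∧ dz ∧ dw + (-2*w) dx ∧ dy ∧ dz + (-5*x - y) dy ∧ dz ∧ dw.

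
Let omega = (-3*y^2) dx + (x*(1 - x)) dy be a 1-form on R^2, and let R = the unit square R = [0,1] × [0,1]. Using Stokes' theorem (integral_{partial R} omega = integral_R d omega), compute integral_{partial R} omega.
integral_(partial R) omega = 3

Stokes: integral_partial_R omega = integral_R d omega with d omega = (∂Q/∂x - ∂P/∂y) dx ∧ dy.
  ∂Q/∂x = 1 - 2*x
  ∂P/∂y = -6*y
  integrand = ∂Q/∂x - ∂P/∂y = -2*x + 6*y + 1.
Integrating over R: integral_0^1 integral_0^1 (-2*x + 6*y + 1) dx dy = 3.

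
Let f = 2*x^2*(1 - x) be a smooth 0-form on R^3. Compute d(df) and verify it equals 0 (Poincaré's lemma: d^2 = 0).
d(df) = 0

Step 1: df = sum_i (∂f/∂x_i) dx_i = (2*x*(2 - 3*x)) dx + (0) dy + (0) dz.
Step 2: Apply d again. Using the 1-form formula, the coefficient of dx ∧ dy in d(df) is ∂^2 f/∂x ∂y - ∂^2 f/∂y ∂x = (0) - (0) = 0 (equality of mixed partials for smooth f).
Similarly for dx ∧ dz and dy ∧ dz — all coefficients vanish. So d(df) = 0.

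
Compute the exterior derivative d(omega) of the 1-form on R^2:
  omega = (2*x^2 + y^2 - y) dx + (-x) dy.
d(omega) = (-2*y) dx ∧ dy

For a 1-form omega = sum_i f_i dx_i, the exterior derivative is
  d(omega) = sum_{i < j} (∂f_j/∂x_i - ∂f_i/∂x_j) dx_i ∧ dx_j.
  coefficient of dx ∧ dy: ∂f_2/∂x - ∂f_1/∂y = ∂(-x)/∂x - ∂(2*x^2 + y^2 - y)/∂y = -2*y
Assembling: d(omega) = (-2*y) dx ∧ dy.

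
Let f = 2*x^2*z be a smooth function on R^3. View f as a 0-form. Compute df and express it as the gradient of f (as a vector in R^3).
df = (4*x*z) dx + (0) dy + (2*x^2) dz; grad f = (4*x*z, 0, 2*x^2)

For a 0-form f, d f = (∂f/∂x) dx + (∂f/∂y) dy + (∂f/∂z) dz. The components of the vector representation are exactly the entries of grad f in Cartesian coordinates:
  ∂f/∂x = 4*x*z
  ∂f/∂y = 0
  ∂f/∂z = 2*x^2.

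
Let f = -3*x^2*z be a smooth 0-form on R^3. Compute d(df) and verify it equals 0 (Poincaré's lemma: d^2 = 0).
d(df) = 0

Step 1: df = sum_i (∂f/∂x_i) dx_i = (-6*x*z) dx + (0) dy + (-3*x^2) dz.
Step 2: Apply d again. Using the 1-form formula, the coefficient of dx ∧ dy in d(df) is ∂^2 f/∂x ∂y - ∂^2 f/∂y ∂x = (0) - (0) = 0 (equality of mixed partials for smooth f).
Similarly for dx ∧ dz and dy ∧ dz — all coefficients vanish. So d(df) = 0.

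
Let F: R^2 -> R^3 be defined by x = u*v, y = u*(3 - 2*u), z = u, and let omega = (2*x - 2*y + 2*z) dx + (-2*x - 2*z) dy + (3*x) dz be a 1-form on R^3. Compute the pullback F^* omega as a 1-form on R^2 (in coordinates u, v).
F^* omega = (u*(12*u*v + 8*u + 2*v^2 - 7*v - 6)) du + (2*u^2*(2*u + v - 2)) dv

Using F^*(f dg) = (f ∘ F) d(g ∘ F), substitute each coordinate x_i by F_i(u, v) in f_i, and replace dx_i by d F_i = (∂F_i/∂u) du + (∂F_i/∂v) dv.
  For the x component: f_1(F) = 2*u*(2*u + v - 2); d F_1 = (v) du + (u) dv
  For the y component: f_2(F) = 2*u*(-v - 1); d F_2 = (3 - 4*u) du + (0) dv
  For the z component: f_3(F) = 3*u*v; d F_3 = (1) du + (0) dv
Combining and collecting du, dv coefficients:
  coeff of du: u*(12*u*v + 8*u + 2*v^2 - 7*v - 6)
  coeff of dv: 2*u^2*(2*u + v - 2)
F^* omega = (u*(12*u*v + 8*u + 2*v^2 - 7*v - 6)) du + (2*u^2*(2*u + v - 2)) dv.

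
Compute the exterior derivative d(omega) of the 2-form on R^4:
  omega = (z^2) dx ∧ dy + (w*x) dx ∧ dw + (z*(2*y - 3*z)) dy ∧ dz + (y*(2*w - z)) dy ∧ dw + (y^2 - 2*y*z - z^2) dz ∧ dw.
d(omega) = (2*z) dx ∧ dy ∧ dz + (3*y - 2*z) dy ∧ dz ∧ dw

For a 2-form omega = sum_{i<j} g_{ij} dx_i ∧ dx_j, the exterior derivative is
  d(omega) = sum_{i<j} d(g_{ij}) ∧ dx_i ∧ dx_j = sum_{i<j, k} (∂g_{ij}/∂x_k) dx_k ∧ dx_i ∧ dx_j.
Expand each term, using dx_k ∧ dx_i ∧ dx_j = sgn(permutation) dx_{(a)} ∧ dx_{(b)} ∧ dx_{(c)} with (a < b < c) sorted:
  d(z^2) includes (∂/∂z)(z^2) dz = (2*z) dz, which multiplied by dx ∧ dy gives (2*z) dx ∧ dy ∧ dz
  d(y*(2*w - z)) includes (∂/∂z)(y*(2*w - z)) dz = (-y) dz, which multiplied by dy ∧ dw gives (y) dy ∧ dz ∧ dw
  d(y^2 - 2*y*z - z^2) includes (∂/∂y)(y^2 - 2*y*z - z^2) dy = (2*y - 2*z) dy, which multiplied by dz ∧ dw gives (2*y - 2*z) dy ∧ dz ∧ dw
Collecting like 3-forms: d(omega) = (2*z) dx ∧ dy ∧ dz + (3*y - 2*z) dy ∧ dz ∧ dw.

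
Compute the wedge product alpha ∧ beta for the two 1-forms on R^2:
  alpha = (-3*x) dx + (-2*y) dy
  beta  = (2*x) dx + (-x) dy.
alpha ∧ beta = (x*(3*x + 4*y)) dx ∧ dy

Distribute the wedge, using dx_i ∧ dx_j = -dx_j ∧ dx_i and dx_i ∧ dx_i = 0. For each pair (i, j) with i < j, the coefficient of dx_i ∧ dx_j in alpha ∧ beta is (alpha_i * beta_j - alpha_j * beta_i). Collecting: alpha ∧ beta = (x*(3*x + 4*y)) dx ∧ dy.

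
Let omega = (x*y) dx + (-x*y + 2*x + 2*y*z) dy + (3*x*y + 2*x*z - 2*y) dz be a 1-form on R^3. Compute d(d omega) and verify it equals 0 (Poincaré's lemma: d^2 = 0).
d(d omega) = 0

Step 1: d omega = sum_{i<j} (∂f_j/∂x_i - ∂f_i/∂x_j) dx_i ∧ dx_j:
  coeff of dx ∧ dy: -x - y + 2
  coeff of dx ∧ dz: 3*y + 2*z
  coeff of dy ∧ dz: 3*x - 2*y - 2
Step 2: Apply d again to each 2-form coefficient. The only possible 3-form in R^3 is dx ∧ dy ∧ dz, with coefficient
  ∂(coeff of dy∧dz)/∂x - ∂(coeff of dx∧dz)/∂y + ∂(coeff of dx∧dy)/∂z
  = ∂/∂x (3*x - 2*y - 2) - ∂/∂y (3*y + 2*z) + ∂/∂z (-x - y + 2).
Each of these terms simplifies to sums of mixed partials that cancel in pairs. The result is 0 (by equality of mixed partials for smooth functions — Schwarz / Clairaut).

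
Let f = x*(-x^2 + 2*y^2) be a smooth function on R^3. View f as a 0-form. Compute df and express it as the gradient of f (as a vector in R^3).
df = (-3*x^2 + 2*y^2) dx + (4*x*y) dy + (0) dz; grad f = (-3*x^2 + 2*y^2, 4*x*y, 0)

For a 0-form f, d f = (∂f/∂x) dx + (∂f/∂y) dy + (∂f/∂z) dz. The components of the vector representation are exactly the entries of grad f in Cartesian coordinates:
  ∂f/∂x = -3*x^2 + 2*y^2
  ∂f/∂y = 4*x*y
  ∂f/∂z = 0.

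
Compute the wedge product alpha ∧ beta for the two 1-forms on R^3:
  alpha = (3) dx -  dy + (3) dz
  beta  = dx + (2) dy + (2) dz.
alpha ∧ beta = (7) dx ∧ dy + (3) dx ∧ dz + (-8) dy ∧ dz

Distribute the wedge, using dx_i ∧ dx_j = -dx_j ∧ dx_i and dx_i ∧ dx_i = 0. For each pair (i, j) with i < j, the coefficient of dx_i ∧ dx_j in alpha ∧ beta is (alpha_i * beta_j - alpha_j * beta_i). Collecting: alpha ∧ beta = (7) dx ∧ dy + (3) dx ∧ dz + (-8) dy ∧ dz.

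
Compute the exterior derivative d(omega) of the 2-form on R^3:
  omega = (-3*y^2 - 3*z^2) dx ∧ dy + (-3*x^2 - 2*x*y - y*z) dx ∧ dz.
d(omega) = (2*x - 5*z) dx ∧ dy ∧ dz

For a 2-form omega = sum_{i<j} g_{ij} dx_i ∧ dx_j, the exterior derivative is
  d(omega) = sum_{i<j} d(g_{ij}) ∧ dx_i ∧ dx_j = sum_{i<j, k} (∂g_{ij}/∂x_k) dx_k ∧ dx_i ∧ dx_j.
Expand each term, using dx_k ∧ dx_i ∧ dx_j = sgn(permutation) dx_{(a)} ∧ dx_{(b)} ∧ dx_{(c)} with (a < b < c) sorted:
  d(-3*y^2 - 3*z^2) includes (∂/∂z)(-3*y^2 - 3*z^2) dz = (-6*z) dz, which multiplied by dx ∧ dy gives (-6*z) dx ∧ dy ∧ dz
  d(-3*x^2 - 2*x*y - y*z) includes (∂/∂y)(-3*x^2 - 2*x*y - y*z) dy = (-2*x - z) dy, which multiplied by dx ∧ dz gives (2*x + z) dx ∧ dy ∧ dz
Collecting like 3-forms: d(omega) = (2*x - 5*z) dx ∧ dy ∧ dz.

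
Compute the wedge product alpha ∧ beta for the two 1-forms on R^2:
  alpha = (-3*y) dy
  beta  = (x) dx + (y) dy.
alpha ∧ beta = (3*x*y) dx ∧ dy

Distribute the wedge, using dx_i ∧ dx_j = -dx_j ∧ dx_i and dx_i ∧ dx_i = 0. For each pair (i, j) with i < j, the coefficient of dx_i ∧ dx_j in alpha ∧ beta is (alpha_i * beta_j - alpha_j * beta_i). Collecting: alpha ∧ beta = (3*x*y) dx ∧ dy.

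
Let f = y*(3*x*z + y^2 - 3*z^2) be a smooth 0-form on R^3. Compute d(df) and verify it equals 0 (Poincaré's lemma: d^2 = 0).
d(df) = 0

Step 1: df = sum_i (∂f/∂x_i) dx_i = (3*y*z) dx + (3*x*z + 3*y^2 - 3*z^2) dy + (3*y*(x - 2*z)) dz.
Step 2: Apply d again. Using the 1-form formula, the coefficient of dx ∧ dy in d(df) is ∂^2 f/∂x ∂y - ∂^2 f/∂y ∂x = (3*z) - (3*z) = 0 (equality of mixed partials for smooth f).
Similarly for dx ∧ dz and dy ∧ dz — all coefficients vanish. So d(df) = 0.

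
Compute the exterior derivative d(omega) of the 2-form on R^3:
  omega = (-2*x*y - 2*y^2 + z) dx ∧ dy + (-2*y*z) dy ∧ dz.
d(omega) = (1) dx ∧ dy ∧ dz

For a 2-form omega = sum_{i<j} g_{ij} dx_i ∧ dx_j, the exterior derivative is
  d(omega) = sum_{i<j} d(g_{ij}) ∧ dx_i ∧ dx_j = sum_{i<j, k} (∂g_{ij}/∂x_k) dx_k ∧ dx_i ∧ dx_j.
Expand each term, using dx_k ∧ dx_i ∧ dx_j = sgn(permutation) dx_{(a)} ∧ dx_{(b)} ∧ dx_{(c)} with (a < b < c) sorted:
  d(-2*x*y - 2*y^2 + z) includes (∂/∂z)(-2*x*y - 2*y^2 + z) dz = (1) dz, which multiplied by dx ∧ dy gives (1) dx ∧ dy ∧ dz
Collecting like 3-forms: d(omega) = (1) dx ∧ dy ∧ dz.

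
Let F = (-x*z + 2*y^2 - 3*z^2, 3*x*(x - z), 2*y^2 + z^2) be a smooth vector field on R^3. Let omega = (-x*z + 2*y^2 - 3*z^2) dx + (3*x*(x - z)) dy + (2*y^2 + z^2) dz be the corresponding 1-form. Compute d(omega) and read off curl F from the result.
d(omega) = (3*x + 4*y) dy ∧ dz + (-x - 6*z) dz ∧ dx + (6*x - 4*y - 3*z) dx ∧ dy; curl F = (3*x + 4*y, -x - 6*z, 6*x - 4*y - 3*z)

d omega = sum_{i<j} (∂f_j/∂x_i - ∂f_i/∂x_j) dx_i ∧ dx_j. Under the identification (dy ∧ dz, dz ∧ dx, dx ∧ dy) ↔ (e_x, e_y, e_z), the coefficients are exactly the components of curl F. Compute:
  ∂R/∂y - ∂Q/∂z = (4*y) - (-3*x) = 3*x + 4*y
  ∂P/∂z - ∂R/∂x = (-x - 6*z) - (0) = -x - 6*z
  ∂Q/∂x - ∂P/∂y = (6*x - 3*z) - (4*y) = 6*x - 4*y - 3*z.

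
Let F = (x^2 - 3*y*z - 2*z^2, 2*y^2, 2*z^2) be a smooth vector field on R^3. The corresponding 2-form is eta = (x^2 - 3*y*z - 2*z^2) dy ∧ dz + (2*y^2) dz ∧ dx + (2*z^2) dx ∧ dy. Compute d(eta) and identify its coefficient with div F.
d(eta) = (2*x + 4*y + 4*z) dx ∧ dy ∧ dz; div F = 2*x + 4*y + 4*z

For a 2-form in R^3 of the form above, applying d gives a 3-form with coefficient ∂P/∂x + ∂Q/∂y + ∂R/∂z:
  ∂P/∂x = 2*x
  ∂Q/∂y = 4*y
  ∂R/∂z = 4*z
Sum = 2*x + 4*y + 4*z, which is exactly div F.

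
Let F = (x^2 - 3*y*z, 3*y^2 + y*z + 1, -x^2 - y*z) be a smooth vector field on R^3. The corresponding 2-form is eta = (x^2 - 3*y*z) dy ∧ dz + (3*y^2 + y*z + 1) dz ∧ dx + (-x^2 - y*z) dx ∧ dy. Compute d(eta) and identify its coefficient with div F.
d(eta) = (2*x + 5*y + z) dx ∧ dy ∧ dz; div F = 2*x + 5*y + z

For a 2-form in R^3 of the form above, applying d gives a 3-form with coefficient ∂P/∂x + ∂Q/∂y + ∂R/∂z:
  ∂P/∂x = 2*x
  ∂Q/∂y = 6*y + z
  ∂R/∂z = -y
Sum = 2*x + 5*y + z, which is exactly div F.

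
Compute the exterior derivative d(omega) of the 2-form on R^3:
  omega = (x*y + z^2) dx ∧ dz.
d(omega) = (-x) dx ∧ dy ∧ dz

For a 2-form omega = sum_{i<j} g_{ij} dx_i ∧ dx_j, the exterior derivative is
  d(omega) = sum_{i<j} d(g_{ij}) ∧ dx_i ∧ dx_j = sum_{i<j, k} (∂g_{ij}/∂x_k) dx_k ∧ dx_i ∧ dx_j.
Expand each term, using dx_k ∧ dx_i ∧ dx_j = sgn(permutation) dx_{(a)} ∧ dx_{(b)} ∧ dx_{(c)} with (a < b < c) sorted:
  d(x*y + z^2) includes (∂/∂y)(x*y + z^2) dy = (x) dy, which multiplied by dx ∧ dz gives (-x) dx ∧ dy ∧ dz
Collecting like 3-forms: d(omega) = (-x) dx ∧ dy ∧ dz.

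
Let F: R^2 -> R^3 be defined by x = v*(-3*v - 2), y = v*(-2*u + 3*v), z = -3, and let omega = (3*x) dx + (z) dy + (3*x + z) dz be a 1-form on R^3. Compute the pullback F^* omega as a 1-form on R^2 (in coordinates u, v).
F^* omega = (6*v) du + (6*u + 54*v^3 + 54*v^2 - 6*v) dv

Using F^*(f dg) = (f ∘ F) d(g ∘ F), substitute each coordinate x_i by F_i(u, v) in f_i, and replace dx_i by d F_i = (∂F_i/∂u) du + (∂F_i/∂v) dv.
  For the x component: f_1(F) = 3*v*(-3*v - 2); d F_1 = (0) du + (-6*v - 2) dv
  For the y component: f_2(F) = -3; d F_2 = (-2*v) du + (-2*u + 6*v) dv
  For the z component: f_3(F) = -9*v^2 - 6*v - 3; d F_3 = (0) du + (0) dv
Combining and collecting du, dv coefficients:
  coeff of du: 6*v
  coeff of dv: 6*u + 54*v^3 + 54*v^2 - 6*v
F^* omega = (6*v) du + (6*u + 54*v^3 + 54*v^2 - 6*v) dv.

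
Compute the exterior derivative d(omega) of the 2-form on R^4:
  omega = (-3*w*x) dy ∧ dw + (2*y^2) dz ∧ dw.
d(omega) = (-3*w) dx ∧ dy ∧ dw + (4*y) dy ∧ dz ∧ dw

For a 2-form omega = sum_{i<j} g_{ij} dx_i ∧ dx_j, the exterior derivative is
  d(omega) = sum_{i<j} d(g_{ij}) ∧ dx_i ∧ dx_j = sum_{i<j, k} (∂g_{ij}/∂x_k) dx_k ∧ dx_i ∧ dx_j.
Expand each term, using dx_k ∧ dx_i ∧ dx_j = sgn(permutation) dx_{(a)} ∧ dx_{(b)} ∧ dx_{(c)} with (a < b < c) sorted:
  d(-3*w*x) includes (∂/∂x)(-3*w*x) dx = (-3*w) dx, which multiplied by dy ∧ dw gives (-3*w) dx ∧ dy ∧ dw
  d(2*y^2) includes (∂/∂y)(2*y^2) dy = (4*y) dy, which multiplied by dz ∧ dw gives (4*y) dy ∧ dz ∧ dw
Collecting like 3-forms: d(omega) = (-3*w) dx ∧ dy ∧ dw + (4*y) dy ∧ dz ∧ dw.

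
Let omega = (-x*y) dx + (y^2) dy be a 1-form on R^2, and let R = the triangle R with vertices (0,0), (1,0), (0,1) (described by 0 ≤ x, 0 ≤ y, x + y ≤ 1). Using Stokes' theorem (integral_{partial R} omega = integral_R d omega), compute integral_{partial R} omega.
integral_(partial R) omega = 1/6

Stokes: integral_partial_R omega = integral_R d omega with d omega = (∂Q/∂x - ∂P/∂y) dx ∧ dy.
  ∂Q/∂x = 0
  ∂P/∂y = -x
  integrand = ∂Q/∂x - ∂P/∂y = x.
Integrating over R: integral_0^1 integral_0^{1-x} (x) dy dx = 1/6.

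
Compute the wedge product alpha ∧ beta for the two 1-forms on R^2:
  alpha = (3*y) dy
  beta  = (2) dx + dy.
alpha ∧ beta = (-6*y) dx ∧ dy

Distribute the wedge, using dx_i ∧ dx_j = -dx_j ∧ dx_i and dx_i ∧ dx_i = 0. For each pair (i, j) with i < j, the coefficient of dx_i ∧ dx_j in alpha ∧ beta is (alpha_i * beta_j - alpha_j * beta_i). Collecting: alpha ∧ beta = (-6*y) dx ∧ dy.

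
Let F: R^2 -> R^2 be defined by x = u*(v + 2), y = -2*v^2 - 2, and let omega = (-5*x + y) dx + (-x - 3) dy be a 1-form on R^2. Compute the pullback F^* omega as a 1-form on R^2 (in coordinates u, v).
F^* omega = (-5*u*v^2 - 20*u*v - 20*u - 2*v^3 - 4*v^2 - 2*v - 4) du + (-5*u^2*v - 10*u^2 + 2*u*v^2 + 8*u*v - 2*u + 12*v) dv

Using F^*(f dg) = (f ∘ F) d(g ∘ F), substitute each coordinate x_i by F_i(u, v) in f_i, and replace dx_i by d F_i = (∂F_i/∂u) du + (∂F_i/∂v) dv.
  For the x component: f_1(F) = -5*u*v - 10*u - 2*v^2 - 2; d F_1 = (v + 2) du + (u) dv
  For the y component: f_2(F) = -u*v - 2*u - 3; d F_2 = (0) du + (-4*v) dv
Combining and collecting du, dv coefficients:
  coeff of du: -5*u*v^2 - 20*u*v - 20*u - 2*v^3 - 4*v^2 - 2*v - 4
  coeff of dv: -5*u^2*v - 10*u^2 + 2*u*v^2 + 8*u*v - 2*u + 12*v
F^* omega = (-5*u*v^2 - 20*u*v - 20*u - 2*v^3 - 4*v^2 - 2*v - 4) du + (-5*u^2*v - 10*u^2 + 2*u*v^2 + 8*u*v - 2*u + 12*v) dv.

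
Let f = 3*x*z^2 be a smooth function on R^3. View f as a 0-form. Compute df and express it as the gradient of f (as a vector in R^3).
df = (3*z^2) dx + (0) dy + (6*x*z) dz; grad f = (3*z^2, 0, 6*x*z)

For a 0-form f, d f = (∂f/∂x) dx + (∂f/∂y) dy + (∂f/∂z) dz. The components of the vector representation are exactly the entries of grad f in Cartesian coordinates:
  ∂f/∂x = 3*z^2
  ∂f/∂y = 0
  ∂f/∂z = 6*x*z.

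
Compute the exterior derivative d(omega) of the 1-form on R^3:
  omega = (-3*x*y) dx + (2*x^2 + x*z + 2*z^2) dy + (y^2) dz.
d(omega) = (7*x + z) dx ∧ dy + (-x + 2*y - 4*z) dy ∧ dz

For a 1-form omega = sum_i f_i dx_i, the exterior derivative is
  d(omega) = sum_{i < j} (∂f_j/∂x_i - ∂f_i/∂x_j) dx_i ∧ dx_j.
  coefficient of dx ∧ dy: ∂f_2/∂x - ∂f_1/∂y = ∂(2*x^2 + x*z + 2*z^2)/∂x - ∂(-3*x*y)/∂y = 7*x + z
  coefficient of dy ∧ dz: ∂f_3/∂y - ∂f_2/∂z = ∂(y^2)/∂y - ∂(2*x^2 + x*z + 2*z^2)/∂z = -x + 2*y - 4*z
Assembling: d(omega) = (7*x + z) dx ∧ dy + (-x + 2*y - 4*z) dy ∧ dz.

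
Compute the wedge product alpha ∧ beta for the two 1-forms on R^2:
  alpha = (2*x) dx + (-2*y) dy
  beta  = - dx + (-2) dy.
alpha ∧ beta = (-4*x - 2*y) dx ∧ dy

Distribute the wedge, using dx_i ∧ dx_j = -dx_j ∧ dx_i and dx_i ∧ dx_i = 0. For each pair (i, j) with i < j, the coefficient of dx_i ∧ dx_j in alpha ∧ beta is (alpha_i * beta_j - alpha_j * beta_i). Collecting: alpha ∧ beta = (-4*x - 2*y) dx ∧ dy.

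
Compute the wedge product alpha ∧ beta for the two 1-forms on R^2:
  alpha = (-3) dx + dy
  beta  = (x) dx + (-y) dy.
alpha ∧ beta = (-x + 3*y) dx ∧ dy

Distribute the wedge, using dx_i ∧ dx_j = -dx_j ∧ dx_i and dx_i ∧ dx_i = 0. For each pair (i, j) with i < j, the coefficient of dx_i ∧ dx_j in alpha ∧ beta is (alpha_i * beta_j - alpha_j * beta_i). Collecting: alpha ∧ beta = (-x + 3*y) dx ∧ dy.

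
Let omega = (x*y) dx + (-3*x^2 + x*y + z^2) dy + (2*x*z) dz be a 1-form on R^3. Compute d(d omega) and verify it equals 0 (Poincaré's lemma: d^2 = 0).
d(d omega) = 0

Step 1: d omega = sum_{i<j} (∂f_j/∂x_i - ∂f_i/∂x_j) dx_i ∧ dx_j:
  coeff of dx ∧ dy: -7*x + y
  coeff of dx ∧ dz: 2*z
  coeff of dy ∧ dz: -2*z
Step 2: Apply d again to each 2-form coefficient. The only possible 3-form in R^3 is dx ∧ dy ∧ dz, with coefficient
  ∂(coeff of dy∧dz)/∂x - ∂(coeff of dx∧dz)/∂y + ∂(coeff of dx∧dy)/∂z
  = ∂/∂x (-2*z) - ∂/∂y (2*z) + ∂/∂z (-7*x + y).
Each of these terms simplifies to sums of mixed partials that cancel in pairs. The result is 0 (by equality of mixed partials for smooth functions — Schwarz / Clairaut).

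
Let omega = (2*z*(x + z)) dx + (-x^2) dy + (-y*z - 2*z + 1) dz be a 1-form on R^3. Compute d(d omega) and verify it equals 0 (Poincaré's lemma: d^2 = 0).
d(d omega) = 0

Step 1: d omega = sum_{i<j} (∂f_j/∂x_i - ∂f_i/∂x_j) dx_i ∧ dx_j:
  coeff of dx ∧ dy: -2*x
  coeff of dx ∧ dz: -2*x - 4*z
  coeff of dy ∧ dz: -z
Step 2: Apply d again to each 2-form coefficient. The only possible 3-form in R^3 is dx ∧ dy ∧ dz, with coefficient
  ∂(coeff of dy∧dz)/∂x - ∂(coeff of dx∧dz)/∂y + ∂(coeff of dx∧dy)/∂z
  = ∂/∂x (-z) - ∂/∂y (-2*x - 4*z) + ∂/∂z (-2*x).
Each of these terms simplifies to sums of mixed partials that cancel in pairs. The result is 0 (by equality of mixed partials for smooth functions — Schwarz / Clairaut).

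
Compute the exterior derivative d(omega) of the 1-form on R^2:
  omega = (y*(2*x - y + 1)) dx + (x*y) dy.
d(omega) = (-2*x + 3*y - 1) dx ∧ dy

For a 1-form omega = sum_i f_i dx_i, the exterior derivative is
  d(omega) = sum_{i < j} (∂f_j/∂x_i - ∂f_i/∂x_j) dx_i ∧ dx_j.
  coefficient of dx ∧ dy: ∂f_2/∂x - ∂f_1/∂y = ∂(x*y)/∂x - ∂(y*(2*x - y + 1))/∂y = -2*x + 3*y - 1
Assembling: d(omega) = (-2*x + 3*y - 1) dx ∧ dy.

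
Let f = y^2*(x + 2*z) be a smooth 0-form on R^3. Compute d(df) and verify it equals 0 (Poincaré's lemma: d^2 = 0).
d(df) = 0

Step 1: df = sum_i (∂f/∂x_i) dx_i = (y^2) dx + (2*y*(x + 2*z)) dy + (2*y^2) dz.
Step 2: Apply d again. Using the 1-form formula, the coefficient of dx ∧ dy in d(df) is ∂^2 f/∂x ∂y - ∂^2 f/∂y ∂x = (2*y) - (2*y) = 0 (equality of mixed partials for smooth f).
Similarly for dx ∧ dz and dy ∧ dz — all coefficients vanish. So d(df) = 0.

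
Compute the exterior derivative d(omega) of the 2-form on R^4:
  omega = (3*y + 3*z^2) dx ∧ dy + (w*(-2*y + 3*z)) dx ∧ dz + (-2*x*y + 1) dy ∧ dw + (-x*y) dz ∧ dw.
d(omega) = (2*w + 6*z) dx ∧ dy ∧ dz + (-3*y + 3*z) dx ∧ dz ∧ dw + (-2*y) dx ∧ dy ∧ dw + (-x) dy ∧ dz ∧ dw

For a 2-form omega = sum_{i<j} g_{ij} dx_i ∧ dx_j, the exterior derivative is
  d(omega) = sum_{i<j} d(g_{ij}) ∧ dx_i ∧ dx_j = sum_{i<j, k} (∂g_{ij}/∂x_k) dx_k ∧ dx_i ∧ dx_j.
Expand each term, using dx_k ∧ dx_i ∧ dx_j = sgn(permutation) dx_{(a)} ∧ dx_{(b)} ∧ dx_{(c)} with (a < b < c) sorted:
  d(3*y + 3*z^2) includes (∂/∂z)(3*y + 3*z^2) dz = (6*z) dz, which multiplied by dx ∧ dy gives (6*z) dx ∧ dy ∧ dz
  d(w*(-2*y + 3*z)) includes (∂/∂y)(w*(-2*y + 3*z)) dy = (-2*w) dy, which multiplied by dx ∧ dz gives (2*w) dx ∧ dy ∧ dz
  d(w*(-2*y + 3*z)) includes (∂/∂w)(w*(-2*y + 3*z)) dw = (-2*y + 3*z) dw, which multiplied by dx ∧ dz gives (-2*y + 3*z) dx ∧ dz ∧ dw
  d(-2*x*y + 1) includes (∂/∂x)(-2*x*y + 1) dx = (-2*y) dx, which multiplied by dy ∧ dw gives (-2*y) dx ∧ dy ∧ dw
  d(-x*y) includes (∂/∂x)(-x*y) dx = (-y) dx, which multiplied by dz ∧ dw gives (-y) dx ∧ dz ∧ dw
  d(-x*y) includes (∂/∂y)(-x*y) dy = (-x) dy, which multiplied by dz ∧ dw gives (-x) dy ∧ dz ∧ dw
Collecting like 3-forms: d(omega) = (2*w + 6*z) dx ∧ dy ∧ dz + (-3*y + 3*z) dx ∧ dz ∧ dw + (-2*y) dx ∧ dy ∧ dw + (-x) dy ∧ dz ∧ dw.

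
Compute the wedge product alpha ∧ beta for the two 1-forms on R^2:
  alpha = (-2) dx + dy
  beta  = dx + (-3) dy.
alpha ∧ beta = (5) dx ∧ dy

Distribute the wedge, using dx_i ∧ dx_j = -dx_j ∧ dx_i and dx_i ∧ dx_i = 0. For each pair (i, j) with i < j, the coefficient of dx_i ∧ dx_j in alpha ∧ beta is (alpha_i * beta_j - alpha_j * beta_i). Collecting: alpha ∧ beta = (5) dx ∧ dy.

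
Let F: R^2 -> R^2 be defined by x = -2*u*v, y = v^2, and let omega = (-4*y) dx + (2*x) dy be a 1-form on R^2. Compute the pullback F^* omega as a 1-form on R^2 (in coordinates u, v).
F^* omega = (8*v^3) du

Using F^*(f dg) = (f ∘ F) d(g ∘ F), substitute each coordinate x_i by F_i(u, v) in f_i, and replace dx_i by d F_i = (∂F_i/∂u) du + (∂F_i/∂v) dv.
  For the x component: f_1(F) = -4*v^2; d F_1 = (-2*v) du + (-2*u) dv
  For the y component: f_2(F) = -4*u*v; d F_2 = (0) du + (2*v) dv
Combining and collecting du, dv coefficients:
  coeff of du: 8*v^3
  coeff of dv: 0
F^* omega = (8*v^3) du.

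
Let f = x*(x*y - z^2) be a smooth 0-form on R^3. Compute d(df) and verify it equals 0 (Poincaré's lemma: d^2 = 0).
d(df) = 0

Step 1: df = sum_i (∂f/∂x_i) dx_i = (2*x*y - z^2) dx + (x^2) dy + (-2*x*z) dz.
Step 2: Apply d again. Using the 1-form formula, the coefficient of dx ∧ dy in d(df) is ∂^2 f/∂x ∂y - ∂^2 f/∂y ∂x = (2*x) - (2*x) = 0 (equality of mixed partials for smooth f).
Similarly for dx ∧ dz and dy ∧ dz — all coefficients vanish. So d(df) = 0.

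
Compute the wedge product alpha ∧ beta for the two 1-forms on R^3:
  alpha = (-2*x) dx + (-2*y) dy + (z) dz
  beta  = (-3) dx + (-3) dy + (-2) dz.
alpha ∧ beta = (6*x - 6*y) dx ∧ dy + (4*x + 3*z) dx ∧ dz + (4*y + 3*z) dy ∧ dz

Distribute the wedge, using dx_i ∧ dx_j = -dx_j ∧ dx_i and dx_i ∧ dx_i = 0. For each pair (i, j) with i < j, the coefficient of dx_i ∧ dx_j in alpha ∧ beta is (alpha_i * beta_j - alpha_j * beta_i). Collecting: alpha ∧ beta = (6*x - 6*y) dx ∧ dy + (4*x + 3*z) dx ∧ dz + (4*y + 3*z) dy ∧ dz.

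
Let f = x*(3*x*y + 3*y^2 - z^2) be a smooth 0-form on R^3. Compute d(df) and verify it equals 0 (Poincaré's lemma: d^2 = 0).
d(df) = 0

Step 1: df = sum_i (∂f/∂x_i) dx_i = (6*x*y + 3*y^2 - z^2) dx + (3*x*(x + 2*y)) dy + (-2*x*z) dz.
Step 2: Apply d again. Using the 1-form formula, the coefficient of dx ∧ dy in d(df) is ∂^2 f/∂x ∂y - ∂^2 f/∂y ∂x = (6*x + 6*y) - (6*x + 6*y) = 0 (equality of mixed partials for smooth f).
Similarly for dx ∧ dz and dy ∧ dz — all coefficients vanish. So d(df) = 0.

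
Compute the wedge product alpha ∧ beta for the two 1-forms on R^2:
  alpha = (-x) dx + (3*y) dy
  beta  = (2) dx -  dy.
alpha ∧ beta = (x - 6*y) dx ∧ dy

Distribute the wedge, using dx_i ∧ dx_j = -dx_j ∧ dx_i and dx_i ∧ dx_i = 0. For each pair (i, j) with i < j, the coefficient of dx_i ∧ dx_j in alpha ∧ beta is (alpha_i * beta_j - alpha_j * beta_i). Collecting: alpha ∧ beta = (x - 6*y) dx ∧ dy.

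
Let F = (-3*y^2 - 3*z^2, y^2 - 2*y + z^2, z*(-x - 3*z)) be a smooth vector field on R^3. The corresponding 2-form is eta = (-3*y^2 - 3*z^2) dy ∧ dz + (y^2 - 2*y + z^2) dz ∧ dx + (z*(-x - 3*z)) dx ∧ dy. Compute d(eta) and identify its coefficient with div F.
d(eta) = (-x + 2*y - 6*z - 2) dx ∧ dy ∧ dz; div F = -x + 2*y - 6*z - 2

For a 2-form in R^3 of the form above, applying d gives a 3-form with coefficient ∂P/∂x + ∂Q/∂y + ∂R/∂z:
  ∂P/∂x = 0
  ∂Q/∂y = 2*y - 2
  ∂R/∂z = -x - 6*z
Sum = -x + 2*y - 6*z - 2, which is exactly div F.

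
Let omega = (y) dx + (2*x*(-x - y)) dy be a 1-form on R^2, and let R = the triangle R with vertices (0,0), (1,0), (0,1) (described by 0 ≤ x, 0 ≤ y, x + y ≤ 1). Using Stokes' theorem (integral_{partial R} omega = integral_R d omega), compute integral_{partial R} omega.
integral_(partial R) omega = -3/2

Stokes: integral_partial_R omega = integral_R d omega with d omega = (∂Q/∂x - ∂P/∂y) dx ∧ dy.
  ∂Q/∂x = -4*x - 2*y
  ∂P/∂y = 1
  integrand = ∂Q/∂x - ∂P/∂y = -4*x - 2*y - 1.
Integrating over R: integral_0^1 integral_0^{1-x} (-4*x - 2*y - 1) dy dx = -3/2.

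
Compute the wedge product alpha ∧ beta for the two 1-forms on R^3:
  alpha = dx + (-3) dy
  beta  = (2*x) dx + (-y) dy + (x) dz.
alpha ∧ beta = (6*x - y) dx ∧ dy + (x) dx ∧ dz + (-3*x) dy ∧ dz

Distribute the wedge, using dx_i ∧ dx_j = -dx_j ∧ dx_i and dx_i ∧ dx_i = 0. For each pair (i, j) with i < j, the coefficient of dx_i ∧ dx_j in alpha ∧ beta is (alpha_i * beta_j - alpha_j * beta_i). Collecting: alpha ∧ beta = (6*x - y) dx ∧ dy + (x) dx ∧ dz + (-3*x) dy ∧ dz.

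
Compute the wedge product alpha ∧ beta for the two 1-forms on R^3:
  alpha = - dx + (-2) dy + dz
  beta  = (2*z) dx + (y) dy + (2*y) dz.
alpha ∧ beta = (-y + 4*z) dx ∧ dy + (-2*y - 2*z) dx ∧ dz + (-5*y) dy ∧ dz

Distribute the wedge, using dx_i ∧ dx_j = -dx_j ∧ dx_i and dx_i ∧ dx_i = 0. For each pair (i, j) with i < j, the coefficient of dx_i ∧ dx_j in alpha ∧ beta is (alpha_i * beta_j - alpha_j * beta_i). Collecting: alpha ∧ beta = (-y + 4*z) dx ∧ dy + (-2*y - 2*z) dx ∧ dz + (-5*y) dy ∧ dz.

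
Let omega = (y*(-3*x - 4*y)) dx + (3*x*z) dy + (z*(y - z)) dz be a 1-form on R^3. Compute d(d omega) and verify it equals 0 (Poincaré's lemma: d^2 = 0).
d(d omega) = 0

Step 1: d omega = sum_{i<j} (∂f_j/∂x_i - ∂f_i/∂x_j) dx_i ∧ dx_j:
  coeff of dx ∧ dy: 3*x + 8*y + 3*z
  coeff of dx ∧ dz: 0
  coeff of dy ∧ dz: -3*x + z
Step 2: Apply d again to each 2-form coefficient. The only possible 3-form in R^3 is dx ∧ dy ∧ dz, with coefficient
  ∂(coeff of dy∧dz)/∂x - ∂(coeff of dx∧dz)/∂y + ∂(coeff of dx∧dy)/∂z
  = ∂/∂x (-3*x + z) - ∂/∂y (0) + ∂/∂z (3*x + 8*y + 3*z).
Each of these terms simplifies to sums of mixed partials that cancel in pairs. The result is 0 (by equality of mixed partials for smooth functions — Schwarz / Clairaut).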